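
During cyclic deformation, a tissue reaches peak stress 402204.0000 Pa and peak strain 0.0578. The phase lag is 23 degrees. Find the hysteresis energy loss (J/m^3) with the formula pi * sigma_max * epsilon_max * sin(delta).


E_loss = pi * sigma_max * epsilon_max * sin(delta)
delta = 23 deg = 0.4014 rad
sin(delta) = 0.3907
E_loss = pi * 402204.0000 * 0.0578 * 0.3907
E_loss = 28536.5921


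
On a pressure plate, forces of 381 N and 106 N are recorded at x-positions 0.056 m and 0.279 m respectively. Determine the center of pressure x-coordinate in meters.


COP_x = (F1*x1 + F2*x2) / (F1 + F2)
COP_x = (381*0.056 + 106*0.279) / (381 + 106)
Numerator = 50.9100
Denominator = 487
COP_x = 0.1045


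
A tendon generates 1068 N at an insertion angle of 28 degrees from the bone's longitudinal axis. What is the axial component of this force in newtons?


F_eff = F_tendon * cos(theta)
theta = 28 deg = 0.4887 rad
cos(theta) = 0.8829
F_eff = 1068 * 0.8829
F_eff = 942.9880


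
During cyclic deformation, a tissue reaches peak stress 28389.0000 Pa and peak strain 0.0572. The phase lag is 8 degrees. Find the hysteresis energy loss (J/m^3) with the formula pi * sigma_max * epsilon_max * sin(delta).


E_loss = pi * sigma_max * epsilon_max * sin(delta)
delta = 8 deg = 0.1396 rad
sin(delta) = 0.1392
E_loss = pi * 28389.0000 * 0.0572 * 0.1392
E_loss = 709.9885


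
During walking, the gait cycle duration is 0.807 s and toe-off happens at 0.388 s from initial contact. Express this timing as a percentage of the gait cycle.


pct = (event_time / cycle_time) * 100
pct = (0.388 / 0.807) * 100
ratio = 0.4808
pct = 48.0793


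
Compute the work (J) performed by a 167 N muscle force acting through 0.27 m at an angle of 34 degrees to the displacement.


W = F * d * cos(theta)
theta = 34 deg = 0.5934 rad
cos(theta) = 0.8290
W = 167 * 0.27 * 0.8290
W = 37.3813


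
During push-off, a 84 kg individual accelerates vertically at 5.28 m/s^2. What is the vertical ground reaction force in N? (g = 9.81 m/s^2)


GRF = m * (g + a)
GRF = 84 * (9.81 + 5.28)
GRF = 84 * 15.0900
GRF = 1267.5600


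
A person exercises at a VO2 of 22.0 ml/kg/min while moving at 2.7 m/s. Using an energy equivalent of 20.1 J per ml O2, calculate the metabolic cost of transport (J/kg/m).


Power per kg = VO2 * 20.1 / 60
Power per kg = 22.0 * 20.1 / 60 = 7.3700 W/kg
Cost = power_per_kg / speed
Cost = 7.3700 / 2.7
Cost = 2.7296


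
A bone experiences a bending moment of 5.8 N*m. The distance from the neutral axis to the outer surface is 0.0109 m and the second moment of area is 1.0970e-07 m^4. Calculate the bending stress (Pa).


sigma = M * c / I
sigma = 5.8 * 0.0109 / 1.0970e-07
M * c = 0.0632
sigma = 576298.9973


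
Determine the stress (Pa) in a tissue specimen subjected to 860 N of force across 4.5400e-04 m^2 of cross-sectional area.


stress = F / A
stress = 860 / 4.5400e-04
stress = 1.8943e+06


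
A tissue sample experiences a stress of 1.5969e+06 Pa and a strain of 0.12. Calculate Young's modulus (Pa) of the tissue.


E = stress / strain
E = 1.5969e+06 / 0.12
E = 1.3308e+07


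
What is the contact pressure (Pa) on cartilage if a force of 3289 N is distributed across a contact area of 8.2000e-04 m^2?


P = F / A
P = 3289 / 8.2000e-04
P = 4.0110e+06


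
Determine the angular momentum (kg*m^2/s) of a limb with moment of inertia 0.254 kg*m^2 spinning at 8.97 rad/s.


L = I * omega
L = 0.254 * 8.97
L = 2.2784


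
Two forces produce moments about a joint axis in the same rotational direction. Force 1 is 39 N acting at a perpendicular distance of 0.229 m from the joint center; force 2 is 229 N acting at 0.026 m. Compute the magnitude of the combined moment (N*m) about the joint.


M = F1 * d1 + F2 * d2
M = 39 * 0.229 + 229 * 0.026
M = 8.9310 + 5.9540
M = 14.8850


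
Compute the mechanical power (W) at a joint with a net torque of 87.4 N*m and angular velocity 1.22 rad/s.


P = M * omega
P = 87.4 * 1.22
P = 106.6280


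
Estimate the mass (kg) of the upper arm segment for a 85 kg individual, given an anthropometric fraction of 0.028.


m_segment = body_mass * fraction
m_segment = 85 * 0.028
m_segment = 2.3800


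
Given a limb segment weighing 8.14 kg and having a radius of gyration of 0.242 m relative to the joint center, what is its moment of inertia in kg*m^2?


I = m * k^2
I = 8.14 * 0.242^2
k^2 = 0.0586
I = 0.4767


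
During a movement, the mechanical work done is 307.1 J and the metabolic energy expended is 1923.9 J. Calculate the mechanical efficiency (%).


eta = (W_mech / E_meta) * 100
eta = (307.1 / 1923.9) * 100
ratio = 0.1596
eta = 15.9624


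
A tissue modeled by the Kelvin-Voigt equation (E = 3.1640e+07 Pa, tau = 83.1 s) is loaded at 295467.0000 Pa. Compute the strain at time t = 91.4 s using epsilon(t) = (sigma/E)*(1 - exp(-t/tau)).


epsilon(t) = (sigma/E) * (1 - exp(-t/tau))
sigma/E = 295467.0000 / 3.1640e+07 = 0.0093
exp(-t/tau) = exp(-91.4 / 83.1) = 0.3329
epsilon = 0.0093 * (1 - 0.3329)
epsilon = 0.0062


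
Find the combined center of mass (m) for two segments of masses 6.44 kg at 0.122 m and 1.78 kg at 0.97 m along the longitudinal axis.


COM = (m1*x1 + m2*x2) / (m1 + m2)
COM = (6.44*0.122 + 1.78*0.97) / (6.44 + 1.78)
Numerator = 2.5123
Denominator = 8.2200
COM = 0.3056


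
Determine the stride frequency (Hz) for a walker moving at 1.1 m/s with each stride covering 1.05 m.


f = v / stride_length
f = 1.1 / 1.05
f = 1.0476


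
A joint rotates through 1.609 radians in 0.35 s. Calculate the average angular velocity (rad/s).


omega = delta_theta / delta_t
omega = 1.609 / 0.35
omega = 4.5971


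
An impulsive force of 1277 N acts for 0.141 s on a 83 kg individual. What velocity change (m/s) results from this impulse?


J = F * dt = 1277 * 0.141 = 180.0570 N*s
delta_v = J / m
delta_v = 180.0570 / 83
delta_v = 2.1694


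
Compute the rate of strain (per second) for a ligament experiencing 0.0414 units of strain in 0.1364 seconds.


strain_rate = delta_strain / delta_t
strain_rate = 0.0414 / 0.1364
strain_rate = 0.3035


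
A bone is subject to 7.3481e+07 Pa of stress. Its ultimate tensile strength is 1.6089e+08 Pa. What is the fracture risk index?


FRI = applied / ultimate
FRI = 7.3481e+07 / 1.6089e+08
FRI = 0.4567


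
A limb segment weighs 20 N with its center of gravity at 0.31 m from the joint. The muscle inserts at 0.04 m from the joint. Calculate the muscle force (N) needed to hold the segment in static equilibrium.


F_muscle = W * d_load / d_muscle
F_muscle = 20 * 0.31 / 0.04
Numerator = 6.2000
F_muscle = 155.0000


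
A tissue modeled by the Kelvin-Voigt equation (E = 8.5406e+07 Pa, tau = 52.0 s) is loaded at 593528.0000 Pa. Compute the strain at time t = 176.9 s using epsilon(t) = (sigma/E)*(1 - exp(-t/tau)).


epsilon(t) = (sigma/E) * (1 - exp(-t/tau))
sigma/E = 593528.0000 / 8.5406e+07 = 0.0069
exp(-t/tau) = exp(-176.9 / 52.0) = 0.0333
epsilon = 0.0069 * (1 - 0.0333)
epsilon = 0.0067


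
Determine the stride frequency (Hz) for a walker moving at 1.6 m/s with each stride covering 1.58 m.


f = v / stride_length
f = 1.6 / 1.58
f = 1.0127


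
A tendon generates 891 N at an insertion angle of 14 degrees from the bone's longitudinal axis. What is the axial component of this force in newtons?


F_eff = F_tendon * cos(theta)
theta = 14 deg = 0.2443 rad
cos(theta) = 0.9703
F_eff = 891 * 0.9703
F_eff = 864.5335


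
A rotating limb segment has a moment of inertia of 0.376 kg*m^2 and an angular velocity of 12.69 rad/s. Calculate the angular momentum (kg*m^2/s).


L = I * omega
L = 0.376 * 12.69
L = 4.7714


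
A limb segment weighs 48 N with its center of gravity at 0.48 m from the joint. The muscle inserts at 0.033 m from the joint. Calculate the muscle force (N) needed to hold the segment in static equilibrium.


F_muscle = W * d_load / d_muscle
F_muscle = 48 * 0.48 / 0.033
Numerator = 23.0400
F_muscle = 698.1818


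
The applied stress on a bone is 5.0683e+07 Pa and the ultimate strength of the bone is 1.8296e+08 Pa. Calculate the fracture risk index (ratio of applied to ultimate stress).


FRI = applied / ultimate
FRI = 5.0683e+07 / 1.8296e+08
FRI = 0.2770


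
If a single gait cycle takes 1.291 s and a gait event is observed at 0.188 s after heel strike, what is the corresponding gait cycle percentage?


pct = (event_time / cycle_time) * 100
pct = (0.188 / 1.291) * 100
ratio = 0.1456
pct = 14.5624


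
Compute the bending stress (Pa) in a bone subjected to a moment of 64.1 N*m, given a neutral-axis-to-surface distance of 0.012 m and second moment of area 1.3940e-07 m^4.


sigma = M * c / I
sigma = 64.1 * 0.012 / 1.3940e-07
M * c = 0.7692
sigma = 5.5179e+06


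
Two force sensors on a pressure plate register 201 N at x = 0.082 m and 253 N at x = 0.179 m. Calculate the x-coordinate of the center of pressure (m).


COP_x = (F1*x1 + F2*x2) / (F1 + F2)
COP_x = (201*0.082 + 253*0.179) / (201 + 253)
Numerator = 61.7690
Denominator = 454
COP_x = 0.1361


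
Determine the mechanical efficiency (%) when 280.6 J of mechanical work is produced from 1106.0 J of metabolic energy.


eta = (W_mech / E_meta) * 100
eta = (280.6 / 1106.0) * 100
ratio = 0.2537
eta = 25.3707


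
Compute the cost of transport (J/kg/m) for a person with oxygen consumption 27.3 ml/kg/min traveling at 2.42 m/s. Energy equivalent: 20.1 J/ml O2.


Power per kg = VO2 * 20.1 / 60
Power per kg = 27.3 * 20.1 / 60 = 9.1455 W/kg
Cost = power_per_kg / speed
Cost = 9.1455 / 2.42
Cost = 3.7791


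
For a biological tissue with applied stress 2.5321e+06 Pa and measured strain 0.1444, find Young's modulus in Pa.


E = stress / strain
E = 2.5321e+06 / 0.1444
E = 1.7535e+07


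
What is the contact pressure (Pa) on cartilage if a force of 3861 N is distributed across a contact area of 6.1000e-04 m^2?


P = F / A
P = 3861 / 6.1000e-04
P = 6.3295e+06


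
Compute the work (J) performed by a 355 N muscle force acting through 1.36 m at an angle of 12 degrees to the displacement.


W = F * d * cos(theta)
theta = 12 deg = 0.2094 rad
cos(theta) = 0.9781
W = 355 * 1.36 * 0.9781
W = 472.2497


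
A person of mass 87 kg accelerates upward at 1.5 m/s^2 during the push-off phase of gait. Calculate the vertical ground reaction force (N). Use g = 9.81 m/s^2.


GRF = m * (g + a)
GRF = 87 * (9.81 + 1.5)
GRF = 87 * 11.3100
GRF = 983.9700


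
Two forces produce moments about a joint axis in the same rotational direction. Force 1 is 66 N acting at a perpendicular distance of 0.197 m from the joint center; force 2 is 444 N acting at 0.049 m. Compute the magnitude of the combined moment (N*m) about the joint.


M = F1 * d1 + F2 * d2
M = 66 * 0.197 + 444 * 0.049
M = 13.0020 + 21.7560
M = 34.7580


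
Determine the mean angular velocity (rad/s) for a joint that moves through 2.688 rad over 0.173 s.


omega = delta_theta / delta_t
omega = 2.688 / 0.173
omega = 15.5376


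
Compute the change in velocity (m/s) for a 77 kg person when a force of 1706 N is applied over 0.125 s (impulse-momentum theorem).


J = F * dt = 1706 * 0.125 = 213.2500 N*s
delta_v = J / m
delta_v = 213.2500 / 77
delta_v = 2.7695


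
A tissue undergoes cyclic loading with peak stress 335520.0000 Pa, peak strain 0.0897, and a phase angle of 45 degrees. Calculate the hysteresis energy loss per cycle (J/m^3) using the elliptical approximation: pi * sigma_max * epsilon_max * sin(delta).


E_loss = pi * sigma_max * epsilon_max * sin(delta)
delta = 45 deg = 0.7854 rad
sin(delta) = 0.7071
E_loss = pi * 335520.0000 * 0.0897 * 0.7071
E_loss = 66856.8223


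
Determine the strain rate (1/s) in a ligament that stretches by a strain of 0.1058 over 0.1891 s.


strain_rate = delta_strain / delta_t
strain_rate = 0.1058 / 0.1891
strain_rate = 0.5595


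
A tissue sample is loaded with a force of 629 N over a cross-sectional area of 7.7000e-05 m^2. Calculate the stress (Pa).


stress = F / A
stress = 629 / 7.7000e-05
stress = 8.1688e+06


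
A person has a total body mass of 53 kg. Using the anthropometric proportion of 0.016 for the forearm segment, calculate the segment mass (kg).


m_segment = body_mass * fraction
m_segment = 53 * 0.016
m_segment = 0.8480


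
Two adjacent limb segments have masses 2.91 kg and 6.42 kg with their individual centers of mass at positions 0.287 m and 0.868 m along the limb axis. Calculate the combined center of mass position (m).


COM = (m1*x1 + m2*x2) / (m1 + m2)
COM = (2.91*0.287 + 6.42*0.868) / (2.91 + 6.42)
Numerator = 6.4077
Denominator = 9.3300
COM = 0.6868


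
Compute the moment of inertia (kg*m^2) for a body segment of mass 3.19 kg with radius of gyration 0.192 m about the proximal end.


I = m * k^2
I = 3.19 * 0.192^2
k^2 = 0.0369
I = 0.1176


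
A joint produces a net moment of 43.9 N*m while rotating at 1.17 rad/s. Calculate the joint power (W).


P = M * omega
P = 43.9 * 1.17
P = 51.3630


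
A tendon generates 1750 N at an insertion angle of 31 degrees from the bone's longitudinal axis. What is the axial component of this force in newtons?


F_eff = F_tendon * cos(theta)
theta = 31 deg = 0.5411 rad
cos(theta) = 0.8572
F_eff = 1750 * 0.8572
F_eff = 1500.0428


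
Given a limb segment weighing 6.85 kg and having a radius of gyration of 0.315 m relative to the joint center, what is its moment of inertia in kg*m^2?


I = m * k^2
I = 6.85 * 0.315^2
k^2 = 0.0992
I = 0.6797


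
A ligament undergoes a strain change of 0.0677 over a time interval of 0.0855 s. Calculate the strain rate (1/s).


strain_rate = delta_strain / delta_t
strain_rate = 0.0677 / 0.0855
strain_rate = 0.7918


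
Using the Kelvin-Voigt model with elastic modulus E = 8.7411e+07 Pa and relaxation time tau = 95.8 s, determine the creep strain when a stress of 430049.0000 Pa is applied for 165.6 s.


epsilon(t) = (sigma/E) * (1 - exp(-t/tau))
sigma/E = 430049.0000 / 8.7411e+07 = 0.0049
exp(-t/tau) = exp(-165.6 / 95.8) = 0.1775
epsilon = 0.0049 * (1 - 0.1775)
epsilon = 0.0040


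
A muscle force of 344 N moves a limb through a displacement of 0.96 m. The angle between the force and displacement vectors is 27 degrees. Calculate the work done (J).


W = F * d * cos(theta)
theta = 27 deg = 0.4712 rad
cos(theta) = 0.8910
W = 344 * 0.96 * 0.8910
W = 294.2460


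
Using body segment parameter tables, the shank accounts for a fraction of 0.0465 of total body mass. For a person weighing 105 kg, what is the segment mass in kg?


m_segment = body_mass * fraction
m_segment = 105 * 0.0465
m_segment = 4.8825


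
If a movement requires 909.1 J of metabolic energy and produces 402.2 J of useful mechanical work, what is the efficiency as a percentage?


eta = (W_mech / E_meta) * 100
eta = (402.2 / 909.1) * 100
ratio = 0.4424
eta = 44.2416


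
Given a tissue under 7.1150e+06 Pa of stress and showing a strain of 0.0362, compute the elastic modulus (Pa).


E = stress / strain
E = 7.1150e+06 / 0.0362
E = 1.9655e+08


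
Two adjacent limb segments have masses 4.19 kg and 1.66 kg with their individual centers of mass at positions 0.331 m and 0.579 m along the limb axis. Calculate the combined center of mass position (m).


COM = (m1*x1 + m2*x2) / (m1 + m2)
COM = (4.19*0.331 + 1.66*0.579) / (4.19 + 1.66)
Numerator = 2.3480
Denominator = 5.8500
COM = 0.4014


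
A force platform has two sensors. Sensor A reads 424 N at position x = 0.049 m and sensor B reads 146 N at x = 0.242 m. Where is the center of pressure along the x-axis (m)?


COP_x = (F1*x1 + F2*x2) / (F1 + F2)
COP_x = (424*0.049 + 146*0.242) / (424 + 146)
Numerator = 56.1080
Denominator = 570
COP_x = 0.0984


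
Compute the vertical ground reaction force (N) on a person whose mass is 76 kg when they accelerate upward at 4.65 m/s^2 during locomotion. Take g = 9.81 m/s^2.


GRF = m * (g + a)
GRF = 76 * (9.81 + 4.65)
GRF = 76 * 14.4600
GRF = 1098.9600


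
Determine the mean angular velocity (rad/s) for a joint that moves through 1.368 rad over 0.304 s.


omega = delta_theta / delta_t
omega = 1.368 / 0.304
omega = 4.5000


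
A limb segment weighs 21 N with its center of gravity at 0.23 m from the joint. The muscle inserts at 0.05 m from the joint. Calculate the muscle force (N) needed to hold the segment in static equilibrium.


F_muscle = W * d_load / d_muscle
F_muscle = 21 * 0.23 / 0.05
Numerator = 4.8300
F_muscle = 96.6000


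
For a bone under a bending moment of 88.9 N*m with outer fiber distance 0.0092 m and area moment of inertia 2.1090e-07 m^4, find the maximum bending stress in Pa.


sigma = M * c / I
sigma = 88.9 * 0.0092 / 2.1090e-07
M * c = 0.8179
sigma = 3.8780e+06


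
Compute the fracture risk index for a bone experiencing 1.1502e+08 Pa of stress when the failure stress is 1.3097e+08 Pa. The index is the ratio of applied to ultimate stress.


FRI = applied / ultimate
FRI = 1.1502e+08 / 1.3097e+08
FRI = 0.8782


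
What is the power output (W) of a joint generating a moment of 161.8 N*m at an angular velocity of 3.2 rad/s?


P = M * omega
P = 161.8 * 3.2
P = 517.7600


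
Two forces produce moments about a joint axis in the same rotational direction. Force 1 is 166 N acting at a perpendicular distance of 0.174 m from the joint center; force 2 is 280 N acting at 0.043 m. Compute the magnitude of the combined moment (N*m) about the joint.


M = F1 * d1 + F2 * d2
M = 166 * 0.174 + 280 * 0.043
M = 28.8840 + 12.0400
M = 40.9240


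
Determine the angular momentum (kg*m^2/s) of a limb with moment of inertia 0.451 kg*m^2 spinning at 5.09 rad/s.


L = I * omega
L = 0.451 * 5.09
L = 2.2956


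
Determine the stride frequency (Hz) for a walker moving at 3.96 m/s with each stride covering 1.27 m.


f = v / stride_length
f = 3.96 / 1.27
f = 3.1181


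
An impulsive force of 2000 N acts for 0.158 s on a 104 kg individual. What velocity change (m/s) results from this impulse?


J = F * dt = 2000 * 0.158 = 316.0000 N*s
delta_v = J / m
delta_v = 316.0000 / 104
delta_v = 3.0385


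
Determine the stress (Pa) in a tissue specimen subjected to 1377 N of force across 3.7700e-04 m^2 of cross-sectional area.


stress = F / A
stress = 1377 / 3.7700e-04
stress = 3.6525e+06


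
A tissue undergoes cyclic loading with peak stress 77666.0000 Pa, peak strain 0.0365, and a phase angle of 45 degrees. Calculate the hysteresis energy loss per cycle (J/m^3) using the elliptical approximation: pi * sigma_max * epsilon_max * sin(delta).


E_loss = pi * sigma_max * epsilon_max * sin(delta)
delta = 45 deg = 0.7854 rad
sin(delta) = 0.7071
E_loss = pi * 77666.0000 * 0.0365 * 0.7071
E_loss = 6297.3623


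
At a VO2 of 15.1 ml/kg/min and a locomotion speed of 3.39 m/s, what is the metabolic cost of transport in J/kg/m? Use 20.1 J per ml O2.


Power per kg = VO2 * 20.1 / 60
Power per kg = 15.1 * 20.1 / 60 = 5.0585 W/kg
Cost = power_per_kg / speed
Cost = 5.0585 / 3.39
Cost = 1.4922


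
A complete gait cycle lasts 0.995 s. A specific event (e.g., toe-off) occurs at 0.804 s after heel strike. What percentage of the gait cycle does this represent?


pct = (event_time / cycle_time) * 100
pct = (0.804 / 0.995) * 100
ratio = 0.8080
pct = 80.8040


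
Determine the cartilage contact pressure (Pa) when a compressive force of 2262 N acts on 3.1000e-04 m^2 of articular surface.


P = F / A
P = 2262 / 3.1000e-04
P = 7.2968e+06


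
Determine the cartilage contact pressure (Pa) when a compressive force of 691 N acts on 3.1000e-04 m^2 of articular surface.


P = F / A
P = 691 / 3.1000e-04
P = 2.2290e+06


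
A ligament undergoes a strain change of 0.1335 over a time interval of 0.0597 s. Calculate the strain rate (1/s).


strain_rate = delta_strain / delta_t
strain_rate = 0.1335 / 0.0597
strain_rate = 2.2362


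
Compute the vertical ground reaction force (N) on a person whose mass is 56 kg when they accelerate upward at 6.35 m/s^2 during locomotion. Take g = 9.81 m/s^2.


GRF = m * (g + a)
GRF = 56 * (9.81 + 6.35)
GRF = 56 * 16.1600
GRF = 904.9600


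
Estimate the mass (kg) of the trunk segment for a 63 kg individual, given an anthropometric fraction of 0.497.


m_segment = body_mass * fraction
m_segment = 63 * 0.497
m_segment = 31.3110


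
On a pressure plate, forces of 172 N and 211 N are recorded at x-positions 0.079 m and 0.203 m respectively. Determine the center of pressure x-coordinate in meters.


COP_x = (F1*x1 + F2*x2) / (F1 + F2)
COP_x = (172*0.079 + 211*0.203) / (172 + 211)
Numerator = 56.4210
Denominator = 383
COP_x = 0.1473


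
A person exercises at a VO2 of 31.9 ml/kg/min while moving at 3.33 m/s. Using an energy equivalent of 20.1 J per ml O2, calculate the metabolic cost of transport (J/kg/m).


Power per kg = VO2 * 20.1 / 60
Power per kg = 31.9 * 20.1 / 60 = 10.6865 W/kg
Cost = power_per_kg / speed
Cost = 10.6865 / 3.33
Cost = 3.2092


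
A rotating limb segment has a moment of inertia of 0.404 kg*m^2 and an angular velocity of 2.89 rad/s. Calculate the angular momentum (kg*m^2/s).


L = I * omega
L = 0.404 * 2.89
L = 1.1676


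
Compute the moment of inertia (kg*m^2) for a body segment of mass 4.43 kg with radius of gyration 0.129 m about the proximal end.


I = m * k^2
I = 4.43 * 0.129^2
k^2 = 0.0166
I = 0.0737


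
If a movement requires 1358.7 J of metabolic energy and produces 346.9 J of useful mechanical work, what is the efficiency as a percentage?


eta = (W_mech / E_meta) * 100
eta = (346.9 / 1358.7) * 100
ratio = 0.2553
eta = 25.5318


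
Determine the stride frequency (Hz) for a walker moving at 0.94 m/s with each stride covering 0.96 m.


f = v / stride_length
f = 0.94 / 0.96
f = 0.9792


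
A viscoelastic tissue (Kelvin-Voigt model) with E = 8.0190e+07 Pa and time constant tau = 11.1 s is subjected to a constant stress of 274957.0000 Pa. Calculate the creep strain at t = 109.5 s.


epsilon(t) = (sigma/E) * (1 - exp(-t/tau))
sigma/E = 274957.0000 / 8.0190e+07 = 0.0034
exp(-t/tau) = exp(-109.5 / 11.1) = 5.1969e-05
epsilon = 0.0034 * (1 - 5.1969e-05)
epsilon = 0.0034


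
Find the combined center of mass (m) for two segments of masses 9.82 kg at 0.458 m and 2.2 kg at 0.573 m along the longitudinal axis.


COM = (m1*x1 + m2*x2) / (m1 + m2)
COM = (9.82*0.458 + 2.2*0.573) / (9.82 + 2.2)
Numerator = 5.7582
Denominator = 12.0200
COM = 0.4790


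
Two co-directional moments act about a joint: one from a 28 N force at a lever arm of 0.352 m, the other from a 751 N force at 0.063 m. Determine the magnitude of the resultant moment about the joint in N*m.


M = F1 * d1 + F2 * d2
M = 28 * 0.352 + 751 * 0.063
M = 9.8560 + 47.3130
M = 57.1690


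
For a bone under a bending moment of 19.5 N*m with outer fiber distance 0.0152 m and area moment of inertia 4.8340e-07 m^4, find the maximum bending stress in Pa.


sigma = M * c / I
sigma = 19.5 * 0.0152 / 4.8340e-07
M * c = 0.2964
sigma = 613156.8060


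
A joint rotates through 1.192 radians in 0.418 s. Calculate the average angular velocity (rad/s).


omega = delta_theta / delta_t
omega = 1.192 / 0.418
omega = 2.8517


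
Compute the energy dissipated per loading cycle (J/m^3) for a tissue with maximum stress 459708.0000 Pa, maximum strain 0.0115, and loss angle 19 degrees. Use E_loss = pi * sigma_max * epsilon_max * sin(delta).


E_loss = pi * sigma_max * epsilon_max * sin(delta)
delta = 19 deg = 0.3316 rad
sin(delta) = 0.3256
E_loss = pi * 459708.0000 * 0.0115 * 0.3256
E_loss = 5407.1908


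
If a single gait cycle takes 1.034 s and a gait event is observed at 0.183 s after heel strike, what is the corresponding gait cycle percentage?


pct = (event_time / cycle_time) * 100
pct = (0.183 / 1.034) * 100
ratio = 0.1770
pct = 17.6983


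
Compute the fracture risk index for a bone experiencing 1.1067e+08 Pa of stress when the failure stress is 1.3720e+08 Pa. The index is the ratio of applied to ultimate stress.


FRI = applied / ultimate
FRI = 1.1067e+08 / 1.3720e+08
FRI = 0.8066


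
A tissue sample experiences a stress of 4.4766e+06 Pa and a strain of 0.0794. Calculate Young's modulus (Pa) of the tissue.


E = stress / strain
E = 4.4766e+06 / 0.0794
E = 5.6380e+07


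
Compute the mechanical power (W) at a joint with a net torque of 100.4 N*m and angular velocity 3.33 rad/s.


P = M * omega
P = 100.4 * 3.33
P = 334.3320


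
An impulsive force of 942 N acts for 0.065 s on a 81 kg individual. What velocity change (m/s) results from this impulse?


J = F * dt = 942 * 0.065 = 61.2300 N*s
delta_v = J / m
delta_v = 61.2300 / 81
delta_v = 0.7559


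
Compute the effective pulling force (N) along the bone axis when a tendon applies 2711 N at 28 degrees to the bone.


F_eff = F_tendon * cos(theta)
theta = 28 deg = 0.4887 rad
cos(theta) = 0.8829
F_eff = 2711 * 0.8829
F_eff = 2393.6709


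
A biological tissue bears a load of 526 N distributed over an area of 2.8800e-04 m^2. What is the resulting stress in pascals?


stress = F / A
stress = 526 / 2.8800e-04
stress = 1.8264e+06


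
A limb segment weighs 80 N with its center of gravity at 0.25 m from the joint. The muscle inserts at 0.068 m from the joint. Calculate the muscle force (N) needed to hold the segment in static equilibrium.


F_muscle = W * d_load / d_muscle
F_muscle = 80 * 0.25 / 0.068
Numerator = 20.0000
F_muscle = 294.1176


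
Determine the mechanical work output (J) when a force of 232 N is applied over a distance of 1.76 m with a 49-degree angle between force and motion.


W = F * d * cos(theta)
theta = 49 deg = 0.8552 rad
cos(theta) = 0.6561
W = 232 * 1.76 * 0.6561
W = 267.8820


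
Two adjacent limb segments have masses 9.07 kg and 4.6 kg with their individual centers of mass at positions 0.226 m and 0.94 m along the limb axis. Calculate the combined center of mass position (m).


COM = (m1*x1 + m2*x2) / (m1 + m2)
COM = (9.07*0.226 + 4.6*0.94) / (9.07 + 4.6)
Numerator = 6.3738
Denominator = 13.6700
COM = 0.4663


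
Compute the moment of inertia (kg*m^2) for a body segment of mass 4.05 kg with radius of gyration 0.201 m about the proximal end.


I = m * k^2
I = 4.05 * 0.201^2
k^2 = 0.0404
I = 0.1636


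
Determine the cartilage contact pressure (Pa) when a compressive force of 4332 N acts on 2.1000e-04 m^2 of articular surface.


P = F / A
P = 4332 / 2.1000e-04
P = 2.0629e+07


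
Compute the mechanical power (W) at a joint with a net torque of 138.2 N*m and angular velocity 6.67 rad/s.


P = M * omega
P = 138.2 * 6.67
P = 921.7940


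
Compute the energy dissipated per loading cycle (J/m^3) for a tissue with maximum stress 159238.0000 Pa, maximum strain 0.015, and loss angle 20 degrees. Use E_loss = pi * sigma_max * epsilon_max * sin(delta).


E_loss = pi * sigma_max * epsilon_max * sin(delta)
delta = 20 deg = 0.3491 rad
sin(delta) = 0.3420
E_loss = pi * 159238.0000 * 0.015 * 0.3420
E_loss = 2566.4897


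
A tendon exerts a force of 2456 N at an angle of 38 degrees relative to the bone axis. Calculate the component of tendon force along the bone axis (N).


F_eff = F_tendon * cos(theta)
theta = 38 deg = 0.6632 rad
cos(theta) = 0.7880
F_eff = 2456 * 0.7880
F_eff = 1935.3544


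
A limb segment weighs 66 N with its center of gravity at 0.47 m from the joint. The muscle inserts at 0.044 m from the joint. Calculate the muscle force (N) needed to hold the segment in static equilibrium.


F_muscle = W * d_load / d_muscle
F_muscle = 66 * 0.47 / 0.044
Numerator = 31.0200
F_muscle = 705.0000


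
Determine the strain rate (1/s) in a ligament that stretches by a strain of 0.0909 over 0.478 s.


strain_rate = delta_strain / delta_t
strain_rate = 0.0909 / 0.478
strain_rate = 0.1902


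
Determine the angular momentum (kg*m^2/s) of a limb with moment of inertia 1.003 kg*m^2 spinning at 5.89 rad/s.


L = I * omega
L = 1.003 * 5.89
L = 5.9077


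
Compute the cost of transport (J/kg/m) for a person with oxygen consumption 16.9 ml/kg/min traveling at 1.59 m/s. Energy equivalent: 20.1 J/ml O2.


Power per kg = VO2 * 20.1 / 60
Power per kg = 16.9 * 20.1 / 60 = 5.6615 W/kg
Cost = power_per_kg / speed
Cost = 5.6615 / 1.59
Cost = 3.5607


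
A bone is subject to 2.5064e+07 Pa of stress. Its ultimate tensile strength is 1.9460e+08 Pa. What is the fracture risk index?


FRI = applied / ultimate
FRI = 2.5064e+07 / 1.9460e+08
FRI = 0.1288


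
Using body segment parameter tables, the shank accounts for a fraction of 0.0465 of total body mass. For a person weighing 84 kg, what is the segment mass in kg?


m_segment = body_mass * fraction
m_segment = 84 * 0.0465
m_segment = 3.9060


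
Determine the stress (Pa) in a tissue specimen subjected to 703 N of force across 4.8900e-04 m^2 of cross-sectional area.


stress = F / A
stress = 703 / 4.8900e-04
stress = 1.4376e+06


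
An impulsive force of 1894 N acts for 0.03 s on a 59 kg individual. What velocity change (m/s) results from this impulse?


J = F * dt = 1894 * 0.03 = 56.8200 N*s
delta_v = J / m
delta_v = 56.8200 / 59
delta_v = 0.9631


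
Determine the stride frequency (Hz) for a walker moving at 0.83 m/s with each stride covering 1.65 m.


f = v / stride_length
f = 0.83 / 1.65
f = 0.5030


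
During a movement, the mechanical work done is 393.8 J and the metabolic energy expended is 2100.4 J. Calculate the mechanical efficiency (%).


eta = (W_mech / E_meta) * 100
eta = (393.8 / 2100.4) * 100
ratio = 0.1875
eta = 18.7488


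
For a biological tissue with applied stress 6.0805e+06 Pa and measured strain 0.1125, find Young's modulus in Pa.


E = stress / strain
E = 6.0805e+06 / 0.1125
E = 5.4049e+07


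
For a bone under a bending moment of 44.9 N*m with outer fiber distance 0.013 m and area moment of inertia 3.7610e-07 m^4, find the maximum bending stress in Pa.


sigma = M * c / I
sigma = 44.9 * 0.013 / 3.7610e-07
M * c = 0.5837
sigma = 1.5520e+06


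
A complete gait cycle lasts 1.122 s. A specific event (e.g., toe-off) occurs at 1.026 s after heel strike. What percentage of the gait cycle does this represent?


pct = (event_time / cycle_time) * 100
pct = (1.026 / 1.122) * 100
ratio = 0.9144
pct = 91.4439


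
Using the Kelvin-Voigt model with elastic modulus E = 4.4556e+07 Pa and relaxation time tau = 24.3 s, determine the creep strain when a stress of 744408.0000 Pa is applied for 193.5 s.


epsilon(t) = (sigma/E) * (1 - exp(-t/tau))
sigma/E = 744408.0000 / 4.4556e+07 = 0.0167
exp(-t/tau) = exp(-193.5 / 24.3) = 3.4812e-04
epsilon = 0.0167 * (1 - 3.4812e-04)
epsilon = 0.0167


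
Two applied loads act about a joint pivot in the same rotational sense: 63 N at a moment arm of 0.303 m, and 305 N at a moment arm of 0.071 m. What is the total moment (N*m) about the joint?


M = F1 * d1 + F2 * d2
M = 63 * 0.303 + 305 * 0.071
M = 19.0890 + 21.6550
M = 40.7440


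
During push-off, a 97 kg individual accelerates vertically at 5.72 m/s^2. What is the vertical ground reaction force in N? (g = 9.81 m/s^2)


GRF = m * (g + a)
GRF = 97 * (9.81 + 5.72)
GRF = 97 * 15.5300
GRF = 1506.4100


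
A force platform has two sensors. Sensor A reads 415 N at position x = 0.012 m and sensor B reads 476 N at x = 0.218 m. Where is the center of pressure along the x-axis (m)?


COP_x = (F1*x1 + F2*x2) / (F1 + F2)
COP_x = (415*0.012 + 476*0.218) / (415 + 476)
Numerator = 108.7480
Denominator = 891
COP_x = 0.1221


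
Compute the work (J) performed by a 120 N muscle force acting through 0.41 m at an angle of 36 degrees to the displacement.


W = F * d * cos(theta)
theta = 36 deg = 0.6283 rad
cos(theta) = 0.8090
W = 120 * 0.41 * 0.8090
W = 39.8036


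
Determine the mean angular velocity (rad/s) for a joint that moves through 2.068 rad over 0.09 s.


omega = delta_theta / delta_t
omega = 2.068 / 0.09
omega = 22.9778


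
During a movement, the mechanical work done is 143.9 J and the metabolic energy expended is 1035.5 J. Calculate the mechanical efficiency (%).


eta = (W_mech / E_meta) * 100
eta = (143.9 / 1035.5) * 100
ratio = 0.1390
eta = 13.8967


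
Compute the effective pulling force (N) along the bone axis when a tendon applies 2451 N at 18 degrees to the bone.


F_eff = F_tendon * cos(theta)
theta = 18 deg = 0.3142 rad
cos(theta) = 0.9511
F_eff = 2451 * 0.9511
F_eff = 2331.0395


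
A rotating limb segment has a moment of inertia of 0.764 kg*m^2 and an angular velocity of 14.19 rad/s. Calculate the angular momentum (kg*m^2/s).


L = I * omega
L = 0.764 * 14.19
L = 10.8412


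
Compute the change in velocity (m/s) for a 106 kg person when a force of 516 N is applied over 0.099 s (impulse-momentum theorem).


J = F * dt = 516 * 0.099 = 51.0840 N*s
delta_v = J / m
delta_v = 51.0840 / 106
delta_v = 0.4819


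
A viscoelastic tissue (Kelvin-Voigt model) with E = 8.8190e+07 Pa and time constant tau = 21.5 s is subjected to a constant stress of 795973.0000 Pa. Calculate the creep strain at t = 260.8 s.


epsilon(t) = (sigma/E) * (1 - exp(-t/tau))
sigma/E = 795973.0000 / 8.8190e+07 = 0.0090
exp(-t/tau) = exp(-260.8 / 21.5) = 5.3940e-06
epsilon = 0.0090 * (1 - 5.3940e-06)
epsilon = 0.0090


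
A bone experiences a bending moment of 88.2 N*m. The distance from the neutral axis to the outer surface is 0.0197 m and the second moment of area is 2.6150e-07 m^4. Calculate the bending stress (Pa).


sigma = M * c / I
sigma = 88.2 * 0.0197 / 2.6150e-07
M * c = 1.7375
sigma = 6.6445e+06


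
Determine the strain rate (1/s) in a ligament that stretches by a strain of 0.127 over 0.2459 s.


strain_rate = delta_strain / delta_t
strain_rate = 0.127 / 0.2459
strain_rate = 0.5165


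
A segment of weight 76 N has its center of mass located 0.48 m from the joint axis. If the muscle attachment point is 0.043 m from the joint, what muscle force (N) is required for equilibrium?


F_muscle = W * d_load / d_muscle
F_muscle = 76 * 0.48 / 0.043
Numerator = 36.4800
F_muscle = 848.3721


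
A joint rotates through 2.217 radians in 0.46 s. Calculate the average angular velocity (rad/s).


omega = delta_theta / delta_t
omega = 2.217 / 0.46
omega = 4.8196


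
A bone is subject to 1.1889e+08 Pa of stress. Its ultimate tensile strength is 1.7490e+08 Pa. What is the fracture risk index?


FRI = applied / ultimate
FRI = 1.1889e+08 / 1.7490e+08
FRI = 0.6798


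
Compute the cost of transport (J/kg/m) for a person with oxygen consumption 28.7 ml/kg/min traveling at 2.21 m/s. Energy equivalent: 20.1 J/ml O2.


Power per kg = VO2 * 20.1 / 60
Power per kg = 28.7 * 20.1 / 60 = 9.6145 W/kg
Cost = power_per_kg / speed
Cost = 9.6145 / 2.21
Cost = 4.3505


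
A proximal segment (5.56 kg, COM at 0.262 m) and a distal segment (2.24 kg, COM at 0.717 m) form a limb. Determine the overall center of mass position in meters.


COM = (m1*x1 + m2*x2) / (m1 + m2)
COM = (5.56*0.262 + 2.24*0.717) / (5.56 + 2.24)
Numerator = 3.0628
Denominator = 7.8000
COM = 0.3927


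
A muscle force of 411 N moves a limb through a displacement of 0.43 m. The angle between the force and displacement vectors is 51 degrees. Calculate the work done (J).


W = F * d * cos(theta)
theta = 51 deg = 0.8901 rad
cos(theta) = 0.6293
W = 411 * 0.43 * 0.6293
W = 111.2198


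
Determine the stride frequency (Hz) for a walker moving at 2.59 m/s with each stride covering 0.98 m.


f = v / stride_length
f = 2.59 / 0.98
f = 2.6429


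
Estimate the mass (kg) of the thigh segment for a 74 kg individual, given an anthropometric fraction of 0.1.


m_segment = body_mass * fraction
m_segment = 74 * 0.1
m_segment = 7.4000


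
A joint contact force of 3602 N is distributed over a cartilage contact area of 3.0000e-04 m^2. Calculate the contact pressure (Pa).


P = F / A
P = 3602 / 3.0000e-04
P = 1.2007e+07


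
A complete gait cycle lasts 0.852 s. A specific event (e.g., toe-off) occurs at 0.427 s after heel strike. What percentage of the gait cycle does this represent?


pct = (event_time / cycle_time) * 100
pct = (0.427 / 0.852) * 100
ratio = 0.5012
pct = 50.1174


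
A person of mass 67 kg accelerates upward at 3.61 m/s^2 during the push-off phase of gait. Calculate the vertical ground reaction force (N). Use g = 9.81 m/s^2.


GRF = m * (g + a)
GRF = 67 * (9.81 + 3.61)
GRF = 67 * 13.4200
GRF = 899.1400


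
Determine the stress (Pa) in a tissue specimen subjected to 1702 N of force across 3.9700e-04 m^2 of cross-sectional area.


stress = F / A
stress = 1702 / 3.9700e-04
stress = 4.2872e+06


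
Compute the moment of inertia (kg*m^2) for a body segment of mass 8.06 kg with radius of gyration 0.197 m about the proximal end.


I = m * k^2
I = 8.06 * 0.197^2
k^2 = 0.0388
I = 0.3128


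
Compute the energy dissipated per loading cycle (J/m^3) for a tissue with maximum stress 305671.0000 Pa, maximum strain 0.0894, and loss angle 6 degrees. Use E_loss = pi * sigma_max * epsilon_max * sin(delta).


E_loss = pi * sigma_max * epsilon_max * sin(delta)
delta = 6 deg = 0.1047 rad
sin(delta) = 0.1045
E_loss = pi * 305671.0000 * 0.0894 * 0.1045
E_loss = 8973.7960


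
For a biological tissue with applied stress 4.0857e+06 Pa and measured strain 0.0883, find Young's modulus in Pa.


E = stress / strain
E = 4.0857e+06 / 0.0883
E = 4.6271e+07


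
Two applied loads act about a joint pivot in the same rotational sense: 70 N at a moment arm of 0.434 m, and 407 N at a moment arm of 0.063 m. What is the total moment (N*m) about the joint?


M = F1 * d1 + F2 * d2
M = 70 * 0.434 + 407 * 0.063
M = 30.3800 + 25.6410
M = 56.0210


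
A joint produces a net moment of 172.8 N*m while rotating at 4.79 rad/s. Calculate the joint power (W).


P = M * omega
P = 172.8 * 4.79
P = 827.7120


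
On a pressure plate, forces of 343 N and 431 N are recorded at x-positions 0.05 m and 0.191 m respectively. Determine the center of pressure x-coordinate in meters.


COP_x = (F1*x1 + F2*x2) / (F1 + F2)
COP_x = (343*0.05 + 431*0.191) / (343 + 431)
Numerator = 99.4710
Denominator = 774
COP_x = 0.1285


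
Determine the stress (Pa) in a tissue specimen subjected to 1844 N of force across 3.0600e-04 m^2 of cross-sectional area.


stress = F / A
stress = 1844 / 3.0600e-04
stress = 6.0261e+06


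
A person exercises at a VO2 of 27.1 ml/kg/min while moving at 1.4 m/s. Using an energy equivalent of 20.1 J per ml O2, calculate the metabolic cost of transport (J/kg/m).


Power per kg = VO2 * 20.1 / 60
Power per kg = 27.1 * 20.1 / 60 = 9.0785 W/kg
Cost = power_per_kg / speed
Cost = 9.0785 / 1.4
Cost = 6.4846


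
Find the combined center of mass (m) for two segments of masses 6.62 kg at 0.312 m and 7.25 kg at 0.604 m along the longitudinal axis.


COM = (m1*x1 + m2*x2) / (m1 + m2)
COM = (6.62*0.312 + 7.25*0.604) / (6.62 + 7.25)
Numerator = 6.4444
Denominator = 13.8700
COM = 0.4646


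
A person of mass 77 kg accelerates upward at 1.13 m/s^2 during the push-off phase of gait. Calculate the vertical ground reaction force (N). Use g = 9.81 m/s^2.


GRF = m * (g + a)
GRF = 77 * (9.81 + 1.13)
GRF = 77 * 10.9400
GRF = 842.3800


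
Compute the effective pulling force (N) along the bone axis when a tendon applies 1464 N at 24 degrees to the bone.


F_eff = F_tendon * cos(theta)
theta = 24 deg = 0.4189 rad
cos(theta) = 0.9135
F_eff = 1464 * 0.9135
F_eff = 1337.4305


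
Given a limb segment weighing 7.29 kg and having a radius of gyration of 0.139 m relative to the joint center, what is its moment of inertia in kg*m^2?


I = m * k^2
I = 7.29 * 0.139^2
k^2 = 0.0193
I = 0.1409


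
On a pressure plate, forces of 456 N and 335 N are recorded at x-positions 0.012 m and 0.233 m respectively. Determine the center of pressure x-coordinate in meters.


COP_x = (F1*x1 + F2*x2) / (F1 + F2)
COP_x = (456*0.012 + 335*0.233) / (456 + 335)
Numerator = 83.5270
Denominator = 791
COP_x = 0.1056
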